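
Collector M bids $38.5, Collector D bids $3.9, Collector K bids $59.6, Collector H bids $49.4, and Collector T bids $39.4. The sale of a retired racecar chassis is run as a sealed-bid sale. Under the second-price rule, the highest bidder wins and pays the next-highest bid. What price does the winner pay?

The winner pays $49.4.

Bids in descending order: Collector K $59.6; Collector H $49.4; Collector T $39.4; Collector M $38.5; Collector D $3.9.
Collector K has the highest bid, so Collector K wins.
The second-highest bid is $49.4, so that is what Collector K pays.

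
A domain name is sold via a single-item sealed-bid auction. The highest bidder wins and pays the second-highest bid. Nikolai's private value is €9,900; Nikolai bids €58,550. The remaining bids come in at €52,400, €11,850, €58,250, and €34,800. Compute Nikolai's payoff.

Nikolai's payoff: -€48,350.

Highest competing bid: €58,250.
Nikolai's bid €58,550 is the highest overall, so Nikolai wins and pays the second-highest bid, €58,250.
Payoff = value − price = €9,900 − €58,250 = -€48,350.
Overbidding won the item at a price above value — truthful bidding would have avoided this loss.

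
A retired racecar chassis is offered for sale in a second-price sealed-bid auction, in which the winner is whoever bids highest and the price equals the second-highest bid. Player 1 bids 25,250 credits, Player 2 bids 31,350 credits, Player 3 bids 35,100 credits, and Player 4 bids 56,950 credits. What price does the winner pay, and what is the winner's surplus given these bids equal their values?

Ranking the bids: Player 4 56,950 credits, then Player 3 35,100 credits, then Player 2 31,350 credits, then Player 1 25,250 credits.
Player 4 is the highest bidder, so Player 4 wins.
Under the second-price rule, the price is the second-highest bid: 35,100 credits.
Surplus = 56,950 credits − 35,100 credits = 21,850 credits.

The winner pays 35,100 credits for a surplus of 21,850 credits.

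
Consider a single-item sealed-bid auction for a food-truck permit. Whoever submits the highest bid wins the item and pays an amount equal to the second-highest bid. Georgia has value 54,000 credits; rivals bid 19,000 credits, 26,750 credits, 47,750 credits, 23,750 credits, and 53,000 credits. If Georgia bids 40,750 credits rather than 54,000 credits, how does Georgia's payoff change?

The highest competing bid is 53,000 credits.
Bidding truthfully at 54,000 credits: Georgia has the top bid, wins, and pays the second-highest bid 53,000 credits. Payoff = 54,000 credits − 53,000 credits = 1,000 credits.
Bidding 40,750 credits: the top bid is 53,000 credits (a rival), so Georgia loses. Payoff = 0 credits.
Change = 0 credits − 1,000 credits = -1,000 credits.

Change in payoff: -1,000 credits.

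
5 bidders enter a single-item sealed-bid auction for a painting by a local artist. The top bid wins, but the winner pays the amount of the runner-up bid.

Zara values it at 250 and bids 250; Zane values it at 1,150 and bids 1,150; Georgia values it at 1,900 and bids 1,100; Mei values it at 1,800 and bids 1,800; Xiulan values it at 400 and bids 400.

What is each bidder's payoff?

Ranking the bids: Mei 1,800; Zane 1,150; Georgia 1,100; Xiulan 400; Zara 250.
Mei has the top bid and wins; the price is the second-highest bid, 1,150.
Mei's payoff = 1,800 − 1,150 = 650. All other bidders lose, so their payoff is 0.

Payoffs: Zara 0, Zane 0, Georgia 0, Mei 650, Xiulan 0.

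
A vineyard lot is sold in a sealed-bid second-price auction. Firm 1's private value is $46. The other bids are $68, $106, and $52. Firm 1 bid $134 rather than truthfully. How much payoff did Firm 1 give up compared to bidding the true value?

Regret: $60.

The highest competing bid is $106.
Bidding truthfully at $46: the top bid is $106 (a rival), so Firm 1 loses. Payoff = $0.
Bidding $134: Firm 1 has the top bid, wins, and pays the second-highest bid $106. Payoff = $46 − $106 = -$60.
Regret = truthful payoff − actual payoff = $0 − -$60 = $60.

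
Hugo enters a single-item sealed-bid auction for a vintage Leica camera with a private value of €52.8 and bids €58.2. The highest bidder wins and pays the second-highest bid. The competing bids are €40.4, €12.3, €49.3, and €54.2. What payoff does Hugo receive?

Payoff = -€1.4.

Highest competing bid: €54.2.
Hugo's bid €58.2 is the highest overall, so Hugo wins and pays the second-highest bid, €54.2.
Payoff = value − price = €52.8 − €54.2 = -€1.4.
Overbidding won the item at a price above value — truthful bidding would have avoided this loss.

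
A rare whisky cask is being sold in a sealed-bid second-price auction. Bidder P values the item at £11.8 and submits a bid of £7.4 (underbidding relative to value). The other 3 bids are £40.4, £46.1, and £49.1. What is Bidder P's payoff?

Bidder P's payoff: £0.0.

Highest competing bid: £49.1.
Bidder P's bid £7.4 is not the highest, so Bidder P loses, pays nothing, and earns zero payoff.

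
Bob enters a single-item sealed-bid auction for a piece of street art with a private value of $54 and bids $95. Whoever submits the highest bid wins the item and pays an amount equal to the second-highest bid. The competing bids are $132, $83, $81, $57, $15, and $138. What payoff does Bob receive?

Highest competing bid: $138.
Bob's bid $95 is not the highest, so Bob loses, pays nothing, and earns zero payoff.

Bob's payoff: $0.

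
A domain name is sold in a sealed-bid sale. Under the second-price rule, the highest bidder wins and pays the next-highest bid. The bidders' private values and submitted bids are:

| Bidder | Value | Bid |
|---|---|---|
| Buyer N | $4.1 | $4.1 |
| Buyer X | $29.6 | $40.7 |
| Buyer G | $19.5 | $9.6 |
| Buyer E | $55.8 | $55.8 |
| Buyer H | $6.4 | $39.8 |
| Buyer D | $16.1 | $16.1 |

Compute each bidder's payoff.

Ordered from highest: Buyer E $55.8, then Buyer X $40.7, then Buyer H $39.8, then Buyer D $16.1, then Buyer G $9.6, then Buyer N $4.1.
Buyer E has the top bid and wins; the price is the second-highest bid, $40.7.
Buyer E's payoff = $55.8 − $40.7 = $15.1. All other bidders lose, so their payoff is 0.

Buyer N $0.0, Buyer X $0.0, Buyer G $0.0, Buyer E $15.1, Buyer H $0.0, Buyer D $0.0.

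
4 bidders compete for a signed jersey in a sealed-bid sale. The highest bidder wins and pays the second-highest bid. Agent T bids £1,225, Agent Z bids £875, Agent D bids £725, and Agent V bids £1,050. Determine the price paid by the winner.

Price paid: £1,050.

Ordered from highest: Agent T £1,225 > Agent V £1,050 > Agent Z £875 > Agent D £725.
Agent T has the highest bid, so Agent T wins.
The second-highest bid is £1,050, so that is what Agent T pays.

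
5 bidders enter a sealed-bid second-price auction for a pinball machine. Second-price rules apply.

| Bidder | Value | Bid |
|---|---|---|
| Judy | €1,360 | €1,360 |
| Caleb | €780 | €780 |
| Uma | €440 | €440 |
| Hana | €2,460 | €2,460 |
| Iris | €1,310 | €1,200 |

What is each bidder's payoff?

Payoffs: Judy €0, Caleb €0, Uma €0, Hana €1,100, Iris €0.

Ranking the bids: Hana €2,460; Judy €1,360; Iris €1,200; Caleb €780; Uma €440.
Hana has the top bid and wins; the price is the second-highest bid, €1,360.
Hana's payoff = €2,460 − €1,360 = €1,100. All other bidders lose, so their payoff is 0.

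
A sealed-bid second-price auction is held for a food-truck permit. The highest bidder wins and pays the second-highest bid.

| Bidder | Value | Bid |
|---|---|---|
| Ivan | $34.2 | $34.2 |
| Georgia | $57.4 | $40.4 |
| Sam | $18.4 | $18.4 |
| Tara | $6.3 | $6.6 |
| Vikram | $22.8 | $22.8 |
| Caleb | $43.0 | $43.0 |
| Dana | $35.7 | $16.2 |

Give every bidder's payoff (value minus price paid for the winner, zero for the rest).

Ivan $0.0, Georgia $0.0, Sam $0.0, Tara $0.0, Vikram $0.0, Caleb $2.6, Dana $0.0.

Sorted high to low: Caleb $43.0 > Georgia $40.4 > Ivan $34.2 > Vikram $22.8 > Sam $18.4 > Dana $16.2 > Tara $6.6.
Caleb has the top bid and wins; the price is the second-highest bid, $40.4.
Caleb's payoff = $43.0 − $40.4 = $2.6. All other bidders lose, so their payoff is 0.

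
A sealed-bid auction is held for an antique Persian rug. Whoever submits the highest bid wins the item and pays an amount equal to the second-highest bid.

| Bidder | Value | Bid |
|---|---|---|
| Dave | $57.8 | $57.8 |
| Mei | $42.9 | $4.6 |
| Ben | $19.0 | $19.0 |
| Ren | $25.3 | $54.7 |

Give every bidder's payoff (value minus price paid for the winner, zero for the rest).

Payoffs: Dave $3.1, Mei $0.0, Ben $0.0, Ren $0.0.

Bids in descending order: Dave $57.8, then Ren $54.7, then Ben $19.0, then Mei $4.6.
Dave has the top bid and wins; the price is the second-highest bid, $54.7.
Dave's payoff = $57.8 − $54.7 = $3.1. All other bidders lose, so their payoff is 0.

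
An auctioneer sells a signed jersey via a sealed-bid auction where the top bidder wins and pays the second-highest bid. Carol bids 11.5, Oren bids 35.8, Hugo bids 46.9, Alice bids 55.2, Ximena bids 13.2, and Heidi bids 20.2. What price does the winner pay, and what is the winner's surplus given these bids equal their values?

Price 46.9; surplus 8.3.

Ordered from highest: Alice 55.2; Hugo 46.9; Oren 35.8; Heidi 20.2; Ximena 13.2; Carol 11.5.
Alice is the highest bidder, so Alice wins.
Under the second-price rule, the price is the second-highest bid: 46.9.
Surplus = 55.2 − 46.9 = 8.3.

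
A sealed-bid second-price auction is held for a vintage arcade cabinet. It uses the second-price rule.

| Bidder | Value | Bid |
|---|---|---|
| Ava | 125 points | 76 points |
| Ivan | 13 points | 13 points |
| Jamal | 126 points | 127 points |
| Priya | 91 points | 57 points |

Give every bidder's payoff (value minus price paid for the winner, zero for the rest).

Ava 0 points, Ivan 0 points, Jamal 50 points, Priya 0 points.

Sorted high to low: Jamal 127 points > Ava 76 points > Priya 57 points > Ivan 13 points.
Jamal has the top bid and wins; the price is the second-highest bid, 76 points.
Jamal's payoff = 126 points − 76 points = 50 points. All other bidders lose, so their payoff is 0.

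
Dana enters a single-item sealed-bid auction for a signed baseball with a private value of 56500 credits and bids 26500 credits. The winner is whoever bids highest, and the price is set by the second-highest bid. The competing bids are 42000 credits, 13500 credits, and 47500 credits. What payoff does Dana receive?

Highest competing bid: 47500 credits.
Dana's bid 26500 credits is not the highest, so Dana loses, pays nothing, and earns zero payoff.

Dana's payoff: 0 credits.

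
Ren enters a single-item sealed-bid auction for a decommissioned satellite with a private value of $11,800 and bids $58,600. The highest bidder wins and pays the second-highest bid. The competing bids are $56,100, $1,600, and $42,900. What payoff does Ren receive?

Highest competing bid: $56,100.
Ren's bid $58,600 is the highest overall, so Ren wins and pays the second-highest bid, $56,100.
Payoff = value − price = $11,800 − $56,100 = -$44,300.

Payoff = -$44,300.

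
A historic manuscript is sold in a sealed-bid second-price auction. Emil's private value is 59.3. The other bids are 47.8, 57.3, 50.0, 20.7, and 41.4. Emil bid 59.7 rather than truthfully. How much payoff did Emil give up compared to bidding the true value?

Payoff forgone: 0.0.

The highest competing bid is 57.3.
Bidding truthfully at 59.3: Emil has the top bid, wins, and pays the second-highest bid 57.3. Payoff = 59.3 − 57.3 = 2.0.
Bidding 59.7: Emil has the top bid, wins, and pays the second-highest bid 57.3. Payoff = 59.3 − 57.3 = 2.0.
Regret = truthful payoff − actual payoff = 2.0 − 2.0 = 0.0.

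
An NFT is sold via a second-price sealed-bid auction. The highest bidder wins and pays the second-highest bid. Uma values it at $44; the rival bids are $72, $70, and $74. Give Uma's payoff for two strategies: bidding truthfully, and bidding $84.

(a) $0  (b) -$30

The highest competing bid is $74.
Bidding truthfully at $44: the top bid is $74 (a rival), so Uma loses. Payoff = $0.
Bidding $84: Uma has the top bid, wins, and pays the second-highest bid $74. Payoff = $44 − $74 = -$30.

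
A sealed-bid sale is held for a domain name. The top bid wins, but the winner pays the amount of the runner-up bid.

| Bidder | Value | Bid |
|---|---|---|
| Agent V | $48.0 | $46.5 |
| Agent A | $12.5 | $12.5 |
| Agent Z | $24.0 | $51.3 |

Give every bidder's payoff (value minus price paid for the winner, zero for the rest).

Ranking the bids: Agent Z $51.3, then Agent V $46.5, then Agent A $12.5.
Agent Z has the top bid and wins; the price is the second-highest bid, $46.5.
Agent Z's payoff = $24.0 − $46.5 = -$22.5. All other bidders lose, so their payoff is 0.

Payoffs: Agent V $0.0, Agent A $0.0, Agent Z -$22.5.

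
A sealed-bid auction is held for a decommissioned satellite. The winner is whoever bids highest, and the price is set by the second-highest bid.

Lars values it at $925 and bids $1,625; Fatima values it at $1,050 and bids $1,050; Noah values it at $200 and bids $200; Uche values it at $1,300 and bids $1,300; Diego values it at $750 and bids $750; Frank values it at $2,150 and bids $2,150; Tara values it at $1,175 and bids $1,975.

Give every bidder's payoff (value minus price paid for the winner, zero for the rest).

Payoffs: Lars $0, Fatima $0, Noah $0, Uche $0, Diego $0, Frank $175, Tara $0.

Sorted high to low: Frank $2,150; Tara $1,975; Lars $1,625; Uche $1,300; Fatima $1,050; Diego $750; Noah $200.
Frank has the top bid and wins; the price is the second-highest bid, $1,975.
Frank's payoff = $2,150 − $1,975 = $175. All other bidders lose, so their payoff is 0.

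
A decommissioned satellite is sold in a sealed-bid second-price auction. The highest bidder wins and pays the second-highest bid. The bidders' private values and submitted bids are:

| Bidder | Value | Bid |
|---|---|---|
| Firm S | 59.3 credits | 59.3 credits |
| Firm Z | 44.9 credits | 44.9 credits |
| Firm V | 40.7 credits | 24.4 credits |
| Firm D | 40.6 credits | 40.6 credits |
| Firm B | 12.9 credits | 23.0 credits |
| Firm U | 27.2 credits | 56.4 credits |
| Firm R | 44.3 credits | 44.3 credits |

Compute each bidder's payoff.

Ordered from highest: Firm S 59.3 credits, then Firm U 56.4 credits, then Firm Z 44.9 credits, then Firm R 44.3 credits, then Firm D 40.6 credits, then Firm V 24.4 credits, then Firm B 23.0 credits.
Firm S has the top bid and wins; the price is the second-highest bid, 56.4 credits.
Firm S's payoff = 59.3 credits − 56.4 credits = 2.9 credits. All other bidders lose, so their payoff is 0.

Firm S 2.9 credits, Firm Z 0.0 credits, Firm V 0.0 credits, Firm D 0.0 credits, Firm B 0.0 credits, Firm U 0.0 credits, Firm R 0.0 credits.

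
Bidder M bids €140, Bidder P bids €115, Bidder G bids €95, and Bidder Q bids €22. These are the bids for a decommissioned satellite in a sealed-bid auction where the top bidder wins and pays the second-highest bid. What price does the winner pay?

The winner pays €115.

Ranking the bids: Bidder M €140, then Bidder P €115, then Bidder G €95, then Bidder Q €22.
Bidder M is the highest bidder, so Bidder M wins.
Under the second-price rule, the price is the second-highest bid: €115.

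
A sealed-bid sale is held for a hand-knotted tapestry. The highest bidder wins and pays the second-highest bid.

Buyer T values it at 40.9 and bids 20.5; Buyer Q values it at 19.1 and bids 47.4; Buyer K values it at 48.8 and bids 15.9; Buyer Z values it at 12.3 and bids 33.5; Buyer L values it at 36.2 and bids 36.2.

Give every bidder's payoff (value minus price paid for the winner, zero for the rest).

Payoffs: Buyer T 0.0, Buyer Q -17.1, Buyer K 0.0, Buyer Z 0.0, Buyer L 0.0.

Bids in descending order: Buyer Q 47.4; Buyer L 36.2; Buyer Z 33.5; Buyer T 20.5; Buyer K 15.9.
Buyer Q has the top bid and wins; the price is the second-highest bid, 36.2.
Buyer Q's payoff = 19.1 − 36.2 = -17.1. All other bidders lose, so their payoff is 0.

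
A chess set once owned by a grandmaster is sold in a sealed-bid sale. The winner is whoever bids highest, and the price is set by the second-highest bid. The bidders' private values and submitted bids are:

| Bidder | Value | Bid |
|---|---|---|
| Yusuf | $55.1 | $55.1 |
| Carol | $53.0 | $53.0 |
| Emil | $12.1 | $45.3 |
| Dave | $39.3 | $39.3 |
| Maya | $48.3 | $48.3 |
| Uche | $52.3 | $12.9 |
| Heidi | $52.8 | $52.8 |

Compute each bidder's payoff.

Bids in descending order: Yusuf $55.1; Carol $53.0; Heidi $52.8; Maya $48.3; Emil $45.3; Dave $39.3; Uche $12.9.
Yusuf has the top bid and wins; the price is the second-highest bid, $53.0.
Yusuf's payoff = $55.1 − $53.0 = $2.1. All other bidders lose, so their payoff is 0.

Yusuf $2.1, Carol $0.0, Emil $0.0, Dave $0.0, Maya $0.0, Uche $0.0, Heidi $0.0.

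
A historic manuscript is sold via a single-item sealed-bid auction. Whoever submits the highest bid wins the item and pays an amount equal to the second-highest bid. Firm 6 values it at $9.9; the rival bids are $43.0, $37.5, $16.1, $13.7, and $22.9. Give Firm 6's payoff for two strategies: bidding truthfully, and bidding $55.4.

(a) $0.0  (b) -$33.1

The highest competing bid is $43.0.
Bidding truthfully at $9.9: the top bid is $43.0 (a rival), so Firm 6 loses. Payoff = $0.0.
Bidding $55.4: Firm 6 has the top bid, wins, and pays the second-highest bid $43.0. Payoff = $9.9 − $43.0 = -$33.1.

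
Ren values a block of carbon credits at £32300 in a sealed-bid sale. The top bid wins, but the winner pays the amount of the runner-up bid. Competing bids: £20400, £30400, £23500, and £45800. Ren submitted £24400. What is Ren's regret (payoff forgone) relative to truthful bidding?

The highest competing bid is £45800.
Bidding truthfully at £32300: the top bid is £45800 (a rival), so Ren loses. Payoff = £0.
Bidding £24400: the top bid is £45800 (a rival), so Ren loses. Payoff = £0.
Regret = truthful payoff − actual payoff = £0 − £0 = £0.

£0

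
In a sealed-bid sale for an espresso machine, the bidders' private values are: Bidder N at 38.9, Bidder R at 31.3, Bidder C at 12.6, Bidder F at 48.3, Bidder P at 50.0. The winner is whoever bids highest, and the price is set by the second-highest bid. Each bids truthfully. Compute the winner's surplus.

Ordered from highest: Bidder P 50.0; Bidder F 48.3; Bidder N 38.9; Bidder R 31.3; Bidder C 12.6.
Bidder P wins with the top bid and pays the second-highest, 48.3.
Surplus = 50.0 − 48.3 = 1.7.

Winner's surplus: 1.7.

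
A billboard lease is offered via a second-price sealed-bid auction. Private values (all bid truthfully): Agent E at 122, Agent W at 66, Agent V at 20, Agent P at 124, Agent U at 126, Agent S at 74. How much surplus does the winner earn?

Surplus = 2.

Bids in descending order: Agent U 126, then Agent P 124, then Agent E 122, then Agent S 74, then Agent W 66, then Agent V 20.
Agent U wins with the top bid and pays the second-highest, 124.
Surplus = 126 − 124 = 2.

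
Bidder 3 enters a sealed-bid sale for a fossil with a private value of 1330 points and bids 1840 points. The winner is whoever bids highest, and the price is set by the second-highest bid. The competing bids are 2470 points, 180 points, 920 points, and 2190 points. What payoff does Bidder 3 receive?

Highest competing bid: 2470 points.
Bidder 3's bid 1840 points is not the highest, so Bidder 3 loses, pays nothing, and earns zero payoff.

Payoff = 0 points.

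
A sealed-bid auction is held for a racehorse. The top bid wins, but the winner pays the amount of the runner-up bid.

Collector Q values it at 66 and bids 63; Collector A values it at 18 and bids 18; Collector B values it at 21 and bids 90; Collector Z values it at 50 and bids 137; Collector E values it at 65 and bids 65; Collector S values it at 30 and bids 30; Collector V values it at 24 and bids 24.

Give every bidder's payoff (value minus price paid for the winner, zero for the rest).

Payoffs: Collector Q 0, Collector A 0, Collector B 0, Collector Z -40, Collector E 0, Collector S 0, Collector V 0.

Ranking the bids: Collector Z 137 > Collector B 90 > Collector E 65 > Collector Q 63 > Collector S 30 > Collector V 24 > Collector A 18.
Collector Z has the top bid and wins; the price is the second-highest bid, 90.
Collector Z's payoff = 50 − 90 = -40. All other bidders lose, so their payoff is 0.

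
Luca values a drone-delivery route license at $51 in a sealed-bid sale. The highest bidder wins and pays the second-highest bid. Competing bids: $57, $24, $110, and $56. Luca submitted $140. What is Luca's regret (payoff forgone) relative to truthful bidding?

Regret: $59.

The highest competing bid is $110.
Bidding truthfully at $51: the top bid is $110 (a rival), so Luca loses. Payoff = $0.
Bidding $140: Luca has the top bid, wins, and pays the second-highest bid $110. Payoff = $51 − $110 = -$59.
Regret = truthful payoff − actual payoff = $0 − -$59 = $59.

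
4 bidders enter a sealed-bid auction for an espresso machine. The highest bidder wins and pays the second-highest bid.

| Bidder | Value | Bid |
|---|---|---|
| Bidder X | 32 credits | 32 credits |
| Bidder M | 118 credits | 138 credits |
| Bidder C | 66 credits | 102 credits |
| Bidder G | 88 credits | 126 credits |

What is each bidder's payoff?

Bidder X 0 credits, Bidder M -8 credits, Bidder C 0 credits, Bidder G 0 credits.

Ranking the bids: Bidder M 138 credits > Bidder G 126 credits > Bidder C 102 credits > Bidder X 32 credits.
Bidder M has the top bid and wins; the price is the second-highest bid, 126 credits.
Bidder M's payoff = 118 credits − 126 credits = -8 credits. All other bidders lose, so their payoff is 0.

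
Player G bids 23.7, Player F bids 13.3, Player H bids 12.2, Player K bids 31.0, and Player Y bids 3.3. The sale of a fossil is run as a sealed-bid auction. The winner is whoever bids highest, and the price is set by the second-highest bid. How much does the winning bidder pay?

23.7

Ordered from highest: Player K 31.0; Player G 23.7; Player F 13.3; Player H 12.2; Player Y 3.3.
Player K has the highest bid, so Player K wins.
The second-highest bid is 23.7, so that is what Player K pays.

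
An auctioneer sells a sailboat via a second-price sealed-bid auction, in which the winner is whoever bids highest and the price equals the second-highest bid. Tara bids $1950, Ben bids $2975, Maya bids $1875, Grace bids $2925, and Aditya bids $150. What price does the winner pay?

Ordered from highest: Ben $2975, then Grace $2925, then Tara $1950, then Maya $1875, then Aditya $150.
Ben is the highest bidder, so Ben wins.
Under the second-price rule, the price is the second-highest bid: $2925.

$2925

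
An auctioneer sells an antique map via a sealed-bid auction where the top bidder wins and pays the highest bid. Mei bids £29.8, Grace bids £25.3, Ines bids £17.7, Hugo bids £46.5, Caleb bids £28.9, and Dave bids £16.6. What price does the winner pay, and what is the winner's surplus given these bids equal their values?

Bids in descending order: Hugo £46.5 > Mei £29.8 > Caleb £28.9 > Grace £25.3 > Ines £17.7 > Dave £16.6.
Hugo is the highest bidder, so Hugo wins.
Under the first-price rule, the price is the highest bid: £46.5.
Surplus = £46.5 − £46.5 = £0.0.

The winner pays £46.5 for a surplus of £0.0.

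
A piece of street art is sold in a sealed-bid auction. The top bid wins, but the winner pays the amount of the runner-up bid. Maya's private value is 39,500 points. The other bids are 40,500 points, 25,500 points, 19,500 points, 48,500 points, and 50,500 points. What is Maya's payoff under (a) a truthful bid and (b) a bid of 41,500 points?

Truthful: 0 points; alternative: 0 points.

The highest competing bid is 50,500 points.
Bidding truthfully at 39,500 points: the top bid is 50,500 points (a rival), so Maya loses. Payoff = 0 points.
Bidding 41,500 points: the top bid is 50,500 points (a rival), so Maya loses. Payoff = 0 points.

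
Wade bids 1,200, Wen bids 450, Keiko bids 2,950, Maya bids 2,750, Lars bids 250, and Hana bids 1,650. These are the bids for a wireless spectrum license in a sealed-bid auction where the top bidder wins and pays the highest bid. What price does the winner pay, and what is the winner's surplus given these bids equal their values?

Ranking the bids: Keiko 2,950 > Maya 2,750 > Hana 1,650 > Wade 1,200 > Wen 450 > Lars 250.
Keiko is the highest bidder, so Keiko wins.
Under the first-price rule, the price is the highest bid: 2,950.
Surplus = 2,950 − 2,950 = 0.

The winner pays 2,950 for a surplus of 0.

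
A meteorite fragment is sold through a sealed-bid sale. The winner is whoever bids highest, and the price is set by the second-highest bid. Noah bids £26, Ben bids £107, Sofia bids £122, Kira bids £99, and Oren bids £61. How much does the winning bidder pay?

Price paid: £107.

Ordered from highest: Sofia £122 > Ben £107 > Kira £99 > Oren £61 > Noah £26.
Sofia has the highest bid, so Sofia wins.
The second-highest bid is £107, so that is what Sofia pays.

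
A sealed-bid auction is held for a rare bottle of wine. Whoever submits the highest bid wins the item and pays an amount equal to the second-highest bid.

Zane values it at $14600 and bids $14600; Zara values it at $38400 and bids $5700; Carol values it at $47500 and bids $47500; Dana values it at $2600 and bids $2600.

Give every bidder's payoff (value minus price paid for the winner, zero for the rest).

Sorted high to low: Carol $47500; Zane $14600; Zara $5700; Dana $2600.
Carol has the top bid and wins; the price is the second-highest bid, $14600.
Carol's payoff = $47500 − $14600 = $32900. All other bidders lose, so their payoff is 0.

Zane $0, Zara $0, Carol $32900, Dana $0.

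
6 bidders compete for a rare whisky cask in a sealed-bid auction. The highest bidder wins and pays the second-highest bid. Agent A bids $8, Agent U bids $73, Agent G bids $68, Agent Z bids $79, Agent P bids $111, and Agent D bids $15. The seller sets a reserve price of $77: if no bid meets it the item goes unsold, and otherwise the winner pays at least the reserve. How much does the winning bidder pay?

Bids in descending order: Agent P $111; Agent Z $79; Agent U $73; Agent G $68; Agent D $15; Agent A $8.
Agent P has the highest bid, so Agent P wins.
The second-highest bid is $79, which exceeds the reserve, so that sets the price.

$79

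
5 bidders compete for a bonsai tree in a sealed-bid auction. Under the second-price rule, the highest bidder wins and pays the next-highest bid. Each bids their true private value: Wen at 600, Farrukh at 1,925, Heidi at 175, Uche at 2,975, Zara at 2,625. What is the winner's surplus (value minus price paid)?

Ranking the bids: Uche 2,975, then Zara 2,625, then Farrukh 1,925, then Wen 600, then Heidi 175.
Uche wins with the top bid and pays the second-highest, 2,625.
Surplus = 2,975 − 2,625 = 350.

350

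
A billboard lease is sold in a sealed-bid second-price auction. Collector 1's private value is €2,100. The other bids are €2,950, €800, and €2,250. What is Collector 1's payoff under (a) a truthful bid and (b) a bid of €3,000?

Truthful: €0; alternative: -€850.

The highest competing bid is €2,950.
Bidding truthfully at €2,100: the top bid is €2,950 (a rival), so Collector 1 loses. Payoff = €0.
Bidding €3,000: Collector 1 has the top bid, wins, and pays the second-highest bid €2,950. Payoff = €2,100 − €2,950 = -€850.
Deviating from a truthful bid can only lose payoff in a second-price auction — never gain.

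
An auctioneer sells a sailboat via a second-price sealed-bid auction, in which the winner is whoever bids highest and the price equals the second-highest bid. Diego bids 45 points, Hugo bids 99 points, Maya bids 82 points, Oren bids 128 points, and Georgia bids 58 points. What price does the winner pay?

The winner pays 99 points.

Ranking the bids: Oren 128 points; Hugo 99 points; Maya 82 points; Georgia 58 points; Diego 45 points.
Oren is the highest bidder, so Oren wins.
Under the second-price rule, the price is the second-highest bid: 99 points.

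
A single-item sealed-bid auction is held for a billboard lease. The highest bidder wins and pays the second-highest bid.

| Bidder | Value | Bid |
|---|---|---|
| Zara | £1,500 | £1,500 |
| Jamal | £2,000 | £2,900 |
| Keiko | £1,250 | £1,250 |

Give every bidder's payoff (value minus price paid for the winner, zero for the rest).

Sorted high to low: Jamal £2,900 > Zara £1,500 > Keiko £1,250.
Jamal has the top bid and wins; the price is the second-highest bid, £1,500.
Jamal's payoff = £2,000 − £1,500 = £500. All other bidders lose, so their payoff is 0.

Zara £0, Jamal £500, Keiko £0.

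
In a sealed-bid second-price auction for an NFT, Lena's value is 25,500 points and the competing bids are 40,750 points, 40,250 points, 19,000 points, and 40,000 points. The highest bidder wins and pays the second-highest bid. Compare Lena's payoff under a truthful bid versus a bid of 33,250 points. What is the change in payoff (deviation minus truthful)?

The highest competing bid is 40,750 points.
Bidding truthfully at 25,500 points: the top bid is 40,750 points (a rival), so Lena loses. Payoff = 0 points.
Bidding 33,250 points: the top bid is 40,750 points (a rival), so Lena loses. Payoff = 0 points.
Change = 0 points − 0 points = 0 points.
The bid only affects whether you win, not the price — here both bids land on the same side of the top rival bid, so the deviation is payoff-neutral.

0 points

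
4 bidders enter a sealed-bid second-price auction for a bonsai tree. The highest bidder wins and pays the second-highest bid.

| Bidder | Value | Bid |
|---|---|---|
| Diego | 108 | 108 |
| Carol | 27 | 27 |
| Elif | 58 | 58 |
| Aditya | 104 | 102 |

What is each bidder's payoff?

Ranking the bids: Diego 108, then Aditya 102, then Elif 58, then Carol 27.
Diego has the top bid and wins; the price is the second-highest bid, 102.
Diego's payoff = 108 − 102 = 6. All other bidders lose, so their payoff is 0.

Payoffs: Diego 6, Carol 0, Elif 0, Aditya 0.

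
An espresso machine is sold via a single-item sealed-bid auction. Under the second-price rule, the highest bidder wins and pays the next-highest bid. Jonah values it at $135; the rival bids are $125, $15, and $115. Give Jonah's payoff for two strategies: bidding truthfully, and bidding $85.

(a) $10  (b) $0

The highest competing bid is $125.
Bidding truthfully at $135: Jonah has the top bid, wins, and pays the second-highest bid $125. Payoff = $135 − $125 = $10.
Bidding $85: the top bid is $125 (a rival), so Jonah loses. Payoff = $0.
Deviating from a truthful bid can only lose payoff in a second-price auction — never gain.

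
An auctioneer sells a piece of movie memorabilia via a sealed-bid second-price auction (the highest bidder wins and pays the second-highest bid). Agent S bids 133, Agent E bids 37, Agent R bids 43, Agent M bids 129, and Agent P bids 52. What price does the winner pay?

Price paid: 129.

Ordered from highest: Agent S 133; Agent M 129; Agent P 52; Agent R 43; Agent E 37.
Agent S is the highest bidder, so Agent S wins.
Under the second-price rule, the price is the second-highest bid: 129.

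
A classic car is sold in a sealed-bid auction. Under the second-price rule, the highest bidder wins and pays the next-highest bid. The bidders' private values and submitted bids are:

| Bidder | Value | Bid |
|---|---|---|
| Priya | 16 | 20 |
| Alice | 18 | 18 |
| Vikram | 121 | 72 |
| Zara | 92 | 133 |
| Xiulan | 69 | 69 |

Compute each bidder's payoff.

Priya 0, Alice 0, Vikram 0, Zara 20, Xiulan 0.

Sorted high to low: Zara 133, then Vikram 72, then Xiulan 69, then Priya 20, then Alice 18.
Zara has the top bid and wins; the price is the second-highest bid, 72.
Zara's payoff = 92 − 72 = 20. All other bidders lose, so their payoff is 0.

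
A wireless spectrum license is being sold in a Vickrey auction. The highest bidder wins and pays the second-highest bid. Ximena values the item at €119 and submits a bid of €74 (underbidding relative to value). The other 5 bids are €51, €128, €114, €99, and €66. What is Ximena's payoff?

Highest competing bid: €128.
Ximena's bid €74 is not the highest, so Ximena loses, pays nothing, and earns zero payoff.

Ximena's payoff: €0.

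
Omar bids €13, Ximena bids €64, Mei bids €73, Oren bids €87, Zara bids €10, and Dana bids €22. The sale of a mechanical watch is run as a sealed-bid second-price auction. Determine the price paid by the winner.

Sorted high to low: Oren €87, then Mei €73, then Ximena €64, then Dana €22, then Omar €13, then Zara €10.
Oren has the highest bid, so Oren wins.
The second-highest bid is €73, so that is what Oren pays.

Price paid: €73.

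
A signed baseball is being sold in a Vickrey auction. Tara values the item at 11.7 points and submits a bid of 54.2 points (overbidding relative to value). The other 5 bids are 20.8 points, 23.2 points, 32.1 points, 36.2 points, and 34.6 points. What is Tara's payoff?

-24.5 points

Highest competing bid: 36.2 points.
Tara's bid 54.2 points is the highest overall, so Tara wins and pays the second-highest bid, 36.2 points.
Payoff = value − price = 11.7 points − 36.2 points = -24.5 points.
Overbidding won the item at a price above value — truthful bidding would have avoided this loss.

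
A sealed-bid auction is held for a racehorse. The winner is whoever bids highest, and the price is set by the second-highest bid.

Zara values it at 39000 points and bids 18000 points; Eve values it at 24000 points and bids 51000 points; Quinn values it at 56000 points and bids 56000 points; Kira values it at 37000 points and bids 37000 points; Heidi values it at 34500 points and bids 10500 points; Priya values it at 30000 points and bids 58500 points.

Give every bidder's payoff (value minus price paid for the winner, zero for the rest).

Bids in descending order: Priya 58500 points > Quinn 56000 points > Eve 51000 points > Kira 37000 points > Zara 18000 points > Heidi 10500 points.
Priya has the top bid and wins; the price is the second-highest bid, 56000 points.
Priya's payoff = 30000 points − 56000 points = -26000 points. All other bidders lose, so their payoff is 0.

Payoffs: Zara 0 points, Eve 0 points, Quinn 0 points, Kira 0 points, Heidi 0 points, Priya -26000 points.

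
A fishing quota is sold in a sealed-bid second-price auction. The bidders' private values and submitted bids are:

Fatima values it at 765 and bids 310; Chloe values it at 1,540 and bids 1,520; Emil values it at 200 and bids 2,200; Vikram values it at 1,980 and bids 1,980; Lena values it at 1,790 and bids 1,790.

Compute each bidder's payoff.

Ordered from highest: Emil 2,200, then Vikram 1,980, then Lena 1,790, then Chloe 1,520, then Fatima 310.
Emil has the top bid and wins; the price is the second-highest bid, 1,980.
Emil's payoff = 200 − 1,980 = -1,780. All other bidders lose, so their payoff is 0.

Fatima 0, Chloe 0, Emil -1,780, Vikram 0, Lena 0.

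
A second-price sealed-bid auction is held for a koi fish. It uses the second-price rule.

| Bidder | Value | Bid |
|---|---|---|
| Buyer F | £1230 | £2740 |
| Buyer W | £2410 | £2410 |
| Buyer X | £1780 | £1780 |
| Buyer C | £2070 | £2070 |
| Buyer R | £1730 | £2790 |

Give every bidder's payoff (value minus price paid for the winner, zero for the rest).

Bids in descending order: Buyer R £2790, then Buyer F £2740, then Buyer W £2410, then Buyer C £2070, then Buyer X £1780.
Buyer R has the top bid and wins; the price is the second-highest bid, £2740.
Buyer R's payoff = £1730 − £2740 = -£1010. All other bidders lose, so their payoff is 0.

Buyer F £0, Buyer W £0, Buyer X £0, Buyer C £0, Buyer R -£1010.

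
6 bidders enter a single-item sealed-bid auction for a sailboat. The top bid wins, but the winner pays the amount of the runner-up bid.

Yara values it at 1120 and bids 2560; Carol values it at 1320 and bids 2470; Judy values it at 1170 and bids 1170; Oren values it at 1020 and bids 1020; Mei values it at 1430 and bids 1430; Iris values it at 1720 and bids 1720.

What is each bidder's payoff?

Yara -1350, Carol 0, Judy 0, Oren 0, Mei 0, Iris 0.

Ordered from highest: Yara 2560 > Carol 2470 > Iris 1720 > Mei 1430 > Judy 1170 > Oren 1020.
Yara has the top bid and wins; the price is the second-highest bid, 2470.
Yara's payoff = 1120 − 2470 = -1350. All other bidders lose, so their payoff is 0.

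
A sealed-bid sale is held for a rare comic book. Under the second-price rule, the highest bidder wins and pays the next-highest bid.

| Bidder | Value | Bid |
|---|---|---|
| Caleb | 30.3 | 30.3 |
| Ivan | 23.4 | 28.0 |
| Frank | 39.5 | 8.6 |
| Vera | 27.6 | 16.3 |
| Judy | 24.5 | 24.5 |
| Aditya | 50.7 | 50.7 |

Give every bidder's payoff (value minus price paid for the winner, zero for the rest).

Ranking the bids: Aditya 50.7; Caleb 30.3; Ivan 28.0; Judy 24.5; Vera 16.3; Frank 8.6.
Aditya has the top bid and wins; the price is the second-highest bid, 30.3.
Aditya's payoff = 50.7 − 30.3 = 20.4. All other bidders lose, so their payoff is 0.

Payoffs: Caleb 0.0, Ivan 0.0, Frank 0.0, Vera 0.0, Judy 0.0, Aditya 20.4.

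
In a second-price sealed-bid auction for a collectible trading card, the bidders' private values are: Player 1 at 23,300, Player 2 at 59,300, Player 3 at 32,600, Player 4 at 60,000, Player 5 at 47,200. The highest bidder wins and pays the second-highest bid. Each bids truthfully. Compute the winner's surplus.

Ordered from highest: Player 4 60,000; Player 2 59,300; Player 5 47,200; Player 3 32,600; Player 1 23,300.
Player 4 wins with the top bid and pays the second-highest, 59,300.
Surplus = 60,000 − 59,300 = 700.

Winner's surplus: 700.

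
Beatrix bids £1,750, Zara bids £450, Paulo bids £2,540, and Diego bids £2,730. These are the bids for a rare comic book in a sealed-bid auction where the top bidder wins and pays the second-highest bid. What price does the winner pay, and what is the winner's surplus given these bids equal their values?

Price £2,540; surplus £190.

Ranking the bids: Diego £2,730, then Paulo £2,540, then Beatrix £1,750, then Zara £450.
Diego is the highest bidder, so Diego wins.
Under the second-price rule, the price is the second-highest bid: £2,540.
Surplus = £2,730 − £2,540 = £190.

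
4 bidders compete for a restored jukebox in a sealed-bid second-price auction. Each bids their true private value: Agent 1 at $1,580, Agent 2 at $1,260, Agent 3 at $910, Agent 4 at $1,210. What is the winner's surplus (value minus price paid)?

$320

Sorted high to low: Agent 1 $1,580 > Agent 2 $1,260 > Agent 4 $1,210 > Agent 3 $910.
Agent 1 wins with the top bid and pays the second-highest, $1,260.
Surplus = $1,580 − $1,260 = $320.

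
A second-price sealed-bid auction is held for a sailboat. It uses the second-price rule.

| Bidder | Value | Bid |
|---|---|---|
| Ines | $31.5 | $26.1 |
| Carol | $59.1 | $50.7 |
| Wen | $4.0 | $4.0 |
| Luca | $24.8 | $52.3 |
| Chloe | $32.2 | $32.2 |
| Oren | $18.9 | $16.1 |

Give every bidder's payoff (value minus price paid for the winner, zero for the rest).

Bids in descending order: Luca $52.3 > Carol $50.7 > Chloe $32.2 > Ines $26.1 > Oren $16.1 > Wen $4.0.
Luca has the top bid and wins; the price is the second-highest bid, $50.7.
Luca's payoff = $24.8 − $50.7 = -$25.9. All other bidders lose, so their payoff is 0.

Ines $0.0, Carol $0.0, Wen $0.0, Luca -$25.9, Chloe $0.0, Oren $0.0.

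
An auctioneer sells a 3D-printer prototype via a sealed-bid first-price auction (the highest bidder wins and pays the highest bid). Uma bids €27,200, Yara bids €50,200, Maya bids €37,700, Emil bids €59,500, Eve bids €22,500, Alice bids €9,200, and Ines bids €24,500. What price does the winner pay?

The winner pays €59,500.

Sorted high to low: Emil €59,500 > Yara €50,200 > Maya €37,700 > Uma €27,200 > Ines €24,500 > Eve €22,500 > Alice €9,200.
Emil is the highest bidder, so Emil wins.
Under the first-price rule, the price is the highest bid: €59,500.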